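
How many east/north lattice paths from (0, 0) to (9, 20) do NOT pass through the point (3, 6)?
Number of paths = 6759165

Total paths from (0, 0) to (9, 20): C(29, 9) = 10015005. Paths through (3, 6): (paths (0, 0) → (3, 6)) × (paths (3, 6) → (9, 20)) = C(9, 3) · C(20, 6) = 84 · 38760 = 3255840. Avoidance count = 10015005 − 3255840 = 6759165.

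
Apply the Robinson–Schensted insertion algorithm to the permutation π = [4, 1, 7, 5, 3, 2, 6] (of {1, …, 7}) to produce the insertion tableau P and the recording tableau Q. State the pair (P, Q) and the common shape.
P = [1, 2, 6] / [3, 5] / [4] / [7];  Q = [1, 3, 7] / [2, 4] / [5] / [6];  common shape = (3, 2, 1, 1)

Row-insert the values π_1, π_2, … into P one at a time, bumping the leftmost entry strictly greater than the inserted value down to the next row. The recording tableau Q records, in position (i, j), the step at which that cell was added to P.
  Insert 4 (step 1): P = [4];  Q = [1]
  Insert 1 (step 2): P = [1] / [4];  Q = [1] / [2]
  Insert 7 (step 3): P = [1, 7] / [4];  Q = [1, 3] / [2]
  Insert 5 (step 4): P = [1, 5] / [4, 7];  Q = [1, 3] / [2, 4]
  Insert 3 (step 5): P = [1, 3] / [4, 5] / [7];  Q = [1, 3] / [2, 4] / [5]
  Insert 2 (step 6): P = [1, 2] / [3, 5] / [4] / [7];  Q = [1, 3] / [2, 4] / [5] / [6]
  Insert 6 (step 7): P = [1, 2, 6] / [3, 5] / [4] / [7];  Q = [1, 3, 7] / [2, 4] / [5] / [6]
Final shape: (3, 2, 1, 1).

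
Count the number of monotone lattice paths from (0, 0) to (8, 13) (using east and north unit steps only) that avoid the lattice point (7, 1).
Number of paths = 203386

Total paths from (0, 0) to (8, 13): C(21, 8) = 203490. Paths through (7, 1): (paths (0, 0) → (7, 1)) × (paths (7, 1) → (8, 13)) = C(8, 7) · C(13, 1) = 8 · 13 = 104. Avoidance count = 203490 − 104 = 203386.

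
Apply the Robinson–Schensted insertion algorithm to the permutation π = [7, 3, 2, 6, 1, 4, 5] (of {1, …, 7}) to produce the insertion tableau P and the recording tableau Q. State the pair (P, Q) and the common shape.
P = [1, 4, 5] / [2, 6] / [3] / [7];  Q = [1, 4, 7] / [2, 6] / [3] / [5];  common shape = (3, 2, 1, 1)

Row-insert the values π_1, π_2, … into P one at a time, bumping the leftmost entry strictly greater than the inserted value down to the next row. The recording tableau Q records, in position (i, j), the step at which that cell was added to P.
  Insert 7 (step 1): P = [7];  Q = [1]
  Insert 3 (step 2): P = [3] / [7];  Q = [1] / [2]
  Insert 2 (step 3): P = [2] / [3] / [7];  Q = [1] / [2] / [3]
  Insert 6 (step 4): P = [2, 6] / [3] / [7];  Q = [1, 4] / [2] / [3]
  Insert 1 (step 5): P = [1, 6] / [2] / [3] / [7];  Q = [1, 4] / [2] / [3] / [5]
  Insert 4 (step 6): P = [1, 4] / [2, 6] / [3] / [7];  Q = [1, 4] / [2, 6] / [3] / [5]
  Insert 5 (step 7): P = [1, 4, 5] / [2, 6] / [3] / [7];  Q = [1, 4, 7] / [2, 6] / [3] / [5]
Final shape: (3, 2, 1, 1).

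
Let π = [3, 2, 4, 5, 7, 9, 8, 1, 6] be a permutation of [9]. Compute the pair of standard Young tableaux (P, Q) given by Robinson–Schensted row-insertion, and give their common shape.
P = [1, 4, 5, 6, 8] / [2, 7] / [3, 9];  Q = [1, 3, 4, 5, 6] / [2, 7] / [8, 9];  common shape = (5, 2, 2)

Row-insert the values π_1, π_2, … into P one at a time, bumping the leftmost entry strictly greater than the inserted value down to the next row. The recording tableau Q records, in position (i, j), the step at which that cell was added to P.
  Insert 3 (step 1): P = [3];  Q = [1]
  Insert 2 (step 2): P = [2] / [3];  Q = [1] / [2]
  Insert 4 (step 3): P = [2, 4] / [3];  Q = [1, 3] / [2]
  Insert 5 (step 4): P = [2, 4, 5] / [3];  Q = [1, 3, 4] / [2]
  Insert 7 (step 5): P = [2, 4, 5, 7] / [3];  Q = [1, 3, 4, 5] / [2]
  Insert 9 (step 6): P = [2, 4, 5, 7, 9] / [3];  Q = [1, 3, 4, 5, 6] / [2]
  Insert 8 (step 7): P = [2, 4, 5, 7, 8] / [3, 9];  Q = [1, 3, 4, 5, 6] / [2, 7]
  Insert 1 (step 8): P = [1, 4, 5, 7, 8] / [2, 9] / [3];  Q = [1, 3, 4, 5, 6] / [2, 7] / [8]
  Insert 6 (step 9): P = [1, 4, 5, 6, 8] / [2, 7] / [3, 9];  Q = [1, 3, 4, 5, 6] / [2, 7] / [8, 9]
Final shape: (5, 2, 2).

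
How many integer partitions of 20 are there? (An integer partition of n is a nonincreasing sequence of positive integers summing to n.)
p(20) = 627

Compute p(n) via the recurrence p(n, m) = p(n, m−1) + p(n−m, m), where p(n, m) counts partitions of n with all parts ≤ m and p(n) = p(n, n). The base cases are p(0, m) = 1 and p(n, 0) = 0 for n > 0. Filling the table yields p(20) = 627. (Euler's pentagonal recurrence is an alternative.)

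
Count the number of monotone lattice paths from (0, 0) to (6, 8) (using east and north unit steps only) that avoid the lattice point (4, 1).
Number of paths = 2823

Total paths from (0, 0) to (6, 8): C(14, 6) = 3003. Paths through (4, 1): (paths (0, 0) → (4, 1)) × (paths (4, 1) → (6, 8)) = C(5, 4) · C(9, 2) = 5 · 36 = 180. Avoidance count = 3003 − 180 = 2823.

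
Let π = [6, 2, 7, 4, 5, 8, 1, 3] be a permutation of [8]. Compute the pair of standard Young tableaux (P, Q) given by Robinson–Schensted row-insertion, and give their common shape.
P = [1, 3, 5, 8] / [2, 4] / [6, 7];  Q = [1, 3, 5, 6] / [2, 4] / [7, 8];  common shape = (4, 2, 2)

Row-insert the values π_1, π_2, … into P one at a time, bumping the leftmost entry strictly greater than the inserted value down to the next row. The recording tableau Q records, in position (i, j), the step at which that cell was added to P.
  Insert 6 (step 1): P = [6];  Q = [1]
  Insert 2 (step 2): P = [2] / [6];  Q = [1] / [2]
  Insert 7 (step 3): P = [2, 7] / [6];  Q = [1, 3] / [2]
  Insert 4 (step 4): P = [2, 4] / [6, 7];  Q = [1, 3] / [2, 4]
  Insert 5 (step 5): P = [2, 4, 5] / [6, 7];  Q = [1, 3, 5] / [2, 4]
  Insert 8 (step 6): P = [2, 4, 5, 8] / [6, 7];  Q = [1, 3, 5, 6] / [2, 4]
  Insert 1 (step 7): P = [1, 4, 5, 8] / [2, 7] / [6];  Q = [1, 3, 5, 6] / [2, 4] / [7]
  Insert 3 (step 8): P = [1, 3, 5, 8] / [2, 4] / [6, 7];  Q = [1, 3, 5, 6] / [2, 4] / [7, 8]
Final shape: (4, 2, 2).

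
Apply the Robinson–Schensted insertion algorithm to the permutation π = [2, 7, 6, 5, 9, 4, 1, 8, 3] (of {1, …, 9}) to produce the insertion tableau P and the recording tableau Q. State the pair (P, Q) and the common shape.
P = [1, 3, 8] / [2, 4] / [5, 9] / [6] / [7];  Q = [1, 2, 5] / [3, 8] / [4, 9] / [6] / [7];  common shape = (3, 2, 2, 1, 1)

Row-insert the values π_1, π_2, … into P one at a time, bumping the leftmost entry strictly greater than the inserted value down to the next row. The recording tableau Q records, in position (i, j), the step at which that cell was added to P.
  Insert 2 (step 1): P = [2];  Q = [1]
  Insert 7 (step 2): P = [2, 7];  Q = [1, 2]
  Insert 6 (step 3): P = [2, 6] / [7];  Q = [1, 2] / [3]
  Insert 5 (step 4): P = [2, 5] / [6] / [7];  Q = [1, 2] / [3] / [4]
  Insert 9 (step 5): P = [2, 5, 9] / [6] / [7];  Q = [1, 2, 5] / [3] / [4]
  Insert 4 (step 6): P = [2, 4, 9] / [5] / [6] / [7];  Q = [1, 2, 5] / [3] / [4] / [6]
  Insert 1 (step 7): P = [1, 4, 9] / [2] / [5] / [6] / [7];  Q = [1, 2, 5] / [3] / [4] / [6] / [7]
  Insert 8 (step 8): P = [1, 4, 8] / [2, 9] / [5] / [6] / [7];  Q = [1, 2, 5] / [3, 8] / [4] / [6] / [7]
  Insert 3 (step 9): P = [1, 3, 8] / [2, 4] / [5, 9] / [6] / [7];  Q = [1, 2, 5] / [3, 8] / [4, 9] / [6] / [7]
Final shape: (3, 2, 2, 1, 1).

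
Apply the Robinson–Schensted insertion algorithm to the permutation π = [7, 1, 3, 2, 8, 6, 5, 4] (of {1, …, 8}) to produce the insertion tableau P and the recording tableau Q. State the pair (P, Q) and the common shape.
P = [1, 2, 4] / [3, 5] / [6, 8] / [7];  Q = [1, 3, 5] / [2, 6] / [4, 7] / [8];  common shape = (3, 2, 2, 1)

Row-insert the values π_1, π_2, … into P one at a time, bumping the leftmost entry strictly greater than the inserted value down to the next row. The recording tableau Q records, in position (i, j), the step at which that cell was added to P.
  Insert 7 (step 1): P = [7];  Q = [1]
  Insert 1 (step 2): P = [1] / [7];  Q = [1] / [2]
  Insert 3 (step 3): P = [1, 3] / [7];  Q = [1, 3] / [2]
  Insert 2 (step 4): P = [1, 2] / [3] / [7];  Q = [1, 3] / [2] / [4]
  Insert 8 (step 5): P = [1, 2, 8] / [3] / [7];  Q = [1, 3, 5] / [2] / [4]
  Insert 6 (step 6): P = [1, 2, 6] / [3, 8] / [7];  Q = [1, 3, 5] / [2, 6] / [4]
  Insert 5 (step 7): P = [1, 2, 5] / [3, 6] / [7, 8];  Q = [1, 3, 5] / [2, 6] / [4, 7]
  Insert 4 (step 8): P = [1, 2, 4] / [3, 5] / [6, 8] / [7];  Q = [1, 3, 5] / [2, 6] / [4, 7] / [8]
Final shape: (3, 2, 2, 1).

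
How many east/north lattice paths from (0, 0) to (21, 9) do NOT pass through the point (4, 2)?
Number of paths = 9115590

Total paths from (0, 0) to (21, 9): C(30, 21) = 14307150. Paths through (4, 2): (paths (0, 0) → (4, 2)) × (paths (4, 2) → (21, 9)) = C(6, 4) · C(24, 17) = 15 · 346104 = 5191560. Avoidance count = 14307150 − 5191560 = 9115590.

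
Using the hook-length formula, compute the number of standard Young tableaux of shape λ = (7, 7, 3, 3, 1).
# SYT of shape (7, 7, 3, 3, 1) = 166658310

Hook-length formula: f^λ = n! / Π hook(c), product over all cells c of the Young diagram. For λ = (7, 7, 3, 3, 1), n = 21 boxes. Hook lengths by row (left-to-right, top-to-bottom): [11, 9, 8, 5, 4, 3, 2]; [10, 8, 7, 4, 3, 2, 1]; [5, 3, 2]; [4, 2, 1]; [1]. Product of hooks = 306561024000. So f^λ = 21! / 306561024000 = 51090942171709440000 / 306561024000 = 166658310.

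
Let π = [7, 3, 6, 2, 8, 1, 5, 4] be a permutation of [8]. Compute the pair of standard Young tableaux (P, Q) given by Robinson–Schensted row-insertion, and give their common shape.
P = [1, 4, 8] / [2, 5] / [3, 6] / [7];  Q = [1, 3, 5] / [2, 7] / [4, 8] / [6];  common shape = (3, 2, 2, 1)

Row-insert the values π_1, π_2, … into P one at a time, bumping the leftmost entry strictly greater than the inserted value down to the next row. The recording tableau Q records, in position (i, j), the step at which that cell was added to P.
  Insert 7 (step 1): P = [7];  Q = [1]
  Insert 3 (step 2): P = [3] / [7];  Q = [1] / [2]
  Insert 6 (step 3): P = [3, 6] / [7];  Q = [1, 3] / [2]
  Insert 2 (step 4): P = [2, 6] / [3] / [7];  Q = [1, 3] / [2] / [4]
  Insert 8 (step 5): P = [2, 6, 8] / [3] / [7];  Q = [1, 3, 5] / [2] / [4]
  Insert 1 (step 6): P = [1, 6, 8] / [2] / [3] / [7];  Q = [1, 3, 5] / [2] / [4] / [6]
  Insert 5 (step 7): P = [1, 5, 8] / [2, 6] / [3] / [7];  Q = [1, 3, 5] / [2, 7] / [4] / [6]
  Insert 4 (step 8): P = [1, 4, 8] / [2, 5] / [3, 6] / [7];  Q = [1, 3, 5] / [2, 7] / [4, 8] / [6]
Final shape: (3, 2, 2, 1).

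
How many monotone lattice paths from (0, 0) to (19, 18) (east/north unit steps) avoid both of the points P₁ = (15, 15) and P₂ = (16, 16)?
Number of paths = 9335065200

Inclusion–exclusion. Total paths: C(37, 19) = 17672631900. Through P₁: C(30, 15)·C(7, 4) = 5429113200. Through P₂: C(32, 16)·C(5, 3) = 6010803900. Since P₁ is strictly southwest of P₂, a monotone path through both must visit P₁ then P₂; paths through both = C(30, 15)·C(2, 1)·C(5, 3) = 3102350400. Avoid both = 17672631900 − 5429113200 − 6010803900 + 3102350400 = 9335065200.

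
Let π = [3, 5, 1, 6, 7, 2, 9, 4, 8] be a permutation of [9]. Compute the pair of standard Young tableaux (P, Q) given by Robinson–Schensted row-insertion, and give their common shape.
P = [1, 2, 4, 7, 8] / [3, 5, 6, 9];  Q = [1, 2, 4, 5, 7] / [3, 6, 8, 9];  common shape = (5, 4)

Row-insert the values π_1, π_2, … into P one at a time, bumping the leftmost entry strictly greater than the inserted value down to the next row. The recording tableau Q records, in position (i, j), the step at which that cell was added to P.
  Insert 3 (step 1): P = [3];  Q = [1]
  Insert 5 (step 2): P = [3, 5];  Q = [1, 2]
  Insert 1 (step 3): P = [1, 5] / [3];  Q = [1, 2] / [3]
  Insert 6 (step 4): P = [1, 5, 6] / [3];  Q = [1, 2, 4] / [3]
  Insert 7 (step 5): P = [1, 5, 6, 7] / [3];  Q = [1, 2, 4, 5] / [3]
  Insert 2 (step 6): P = [1, 2, 6, 7] / [3, 5];  Q = [1, 2, 4, 5] / [3, 6]
  Insert 9 (step 7): P = [1, 2, 6, 7, 9] / [3, 5];  Q = [1, 2, 4, 5, 7] / [3, 6]
  Insert 4 (step 8): P = [1, 2, 4, 7, 9] / [3, 5, 6];  Q = [1, 2, 4, 5, 7] / [3, 6, 8]
  Insert 8 (step 9): P = [1, 2, 4, 7, 8] / [3, 5, 6, 9];  Q = [1, 2, 4, 5, 7] / [3, 6, 8, 9]
Final shape: (5, 4).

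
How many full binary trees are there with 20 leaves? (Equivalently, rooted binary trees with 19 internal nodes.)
C_19 = 1767263190

These full binary trees are counted by the Catalan number C_n = (1/(n + 1)) · C(2n, n). For n = 19: C_19 = (1/20) · C(38, 19) = 35345263800/20 = 1767263190.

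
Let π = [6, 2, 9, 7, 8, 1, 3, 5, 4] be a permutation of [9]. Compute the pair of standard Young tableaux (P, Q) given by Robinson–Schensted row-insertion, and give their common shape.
P = [1, 3, 4] / [2, 5, 8] / [6, 7] / [9];  Q = [1, 3, 5] / [2, 4, 8] / [6, 7] / [9];  common shape = (3, 3, 2, 1)

Row-insert the values π_1, π_2, … into P one at a time, bumping the leftmost entry strictly greater than the inserted value down to the next row. The recording tableau Q records, in position (i, j), the step at which that cell was added to P.
  Insert 6 (step 1): P = [6];  Q = [1]
  Insert 2 (step 2): P = [2] / [6];  Q = [1] / [2]
  Insert 9 (step 3): P = [2, 9] / [6];  Q = [1, 3] / [2]
  Insert 7 (step 4): P = [2, 7] / [6, 9];  Q = [1, 3] / [2, 4]
  Insert 8 (step 5): P = [2, 7, 8] / [6, 9];  Q = [1, 3, 5] / [2, 4]
  Insert 1 (step 6): P = [1, 7, 8] / [2, 9] / [6];  Q = [1, 3, 5] / [2, 4] / [6]
  Insert 3 (step 7): P = [1, 3, 8] / [2, 7] / [6, 9];  Q = [1, 3, 5] / [2, 4] / [6, 7]
  Insert 5 (step 8): P = [1, 3, 5] / [2, 7, 8] / [6, 9];  Q = [1, 3, 5] / [2, 4, 8] / [6, 7]
  Insert 4 (step 9): P = [1, 3, 4] / [2, 5, 8] / [6, 7] / [9];  Q = [1, 3, 5] / [2, 4, 8] / [6, 7] / [9]
Final shape: (3, 3, 2, 1).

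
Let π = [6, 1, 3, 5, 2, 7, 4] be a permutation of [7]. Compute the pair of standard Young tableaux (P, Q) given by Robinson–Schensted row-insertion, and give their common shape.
P = [1, 2, 4, 7] / [3, 5] / [6];  Q = [1, 3, 4, 6] / [2, 7] / [5];  common shape = (4, 2, 1)

Row-insert the values π_1, π_2, … into P one at a time, bumping the leftmost entry strictly greater than the inserted value down to the next row. The recording tableau Q records, in position (i, j), the step at which that cell was added to P.
  Insert 6 (step 1): P = [6];  Q = [1]
  Insert 1 (step 2): P = [1] / [6];  Q = [1] / [2]
  Insert 3 (step 3): P = [1, 3] / [6];  Q = [1, 3] / [2]
  Insert 5 (step 4): P = [1, 3, 5] / [6];  Q = [1, 3, 4] / [2]
  Insert 2 (step 5): P = [1, 2, 5] / [3] / [6];  Q = [1, 3, 4] / [2] / [5]
  Insert 7 (step 6): P = [1, 2, 5, 7] / [3] / [6];  Q = [1, 3, 4, 6] / [2] / [5]
  Insert 4 (step 7): P = [1, 2, 4, 7] / [3, 5] / [6];  Q = [1, 3, 4, 6] / [2, 7] / [5]
Final shape: (4, 2, 1).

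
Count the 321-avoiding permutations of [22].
C_22 = 91482563640

These 321-avoiding permutations are counted by the Catalan number C_n = (1/(n + 1)) · C(2n, n). For n = 22: C_22 = (1/23) · C(44, 22) = 2104098963720/23 = 91482563640.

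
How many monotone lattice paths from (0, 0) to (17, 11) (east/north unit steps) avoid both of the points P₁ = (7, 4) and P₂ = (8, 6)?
Number of paths = 11026314

Inclusion–exclusion. Total paths: C(28, 17) = 21474180. Through P₁: C(11, 7)·C(17, 10) = 6417840. Through P₂: C(14, 8)·C(14, 9) = 6012006. Since P₁ is strictly southwest of P₂, a monotone path through both must visit P₁ then P₂; paths through both = C(11, 7)·C(3, 1)·C(14, 9) = 1981980. Avoid both = 21474180 − 6417840 − 6012006 + 1981980 = 11026314.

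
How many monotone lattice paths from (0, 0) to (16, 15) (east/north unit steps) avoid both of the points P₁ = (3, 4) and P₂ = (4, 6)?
Number of paths = 182312505

Inclusion–exclusion. Total paths: C(31, 16) = 300540195. Through P₁: C(7, 3)·C(24, 13) = 87365040. Through P₂: C(10, 4)·C(21, 12) = 61725300. Since P₁ is strictly southwest of P₂, a monotone path through both must visit P₁ then P₂; paths through both = C(7, 3)·C(3, 1)·C(21, 12) = 30862650. Avoid both = 300540195 − 87365040 − 61725300 + 30862650 = 182312505.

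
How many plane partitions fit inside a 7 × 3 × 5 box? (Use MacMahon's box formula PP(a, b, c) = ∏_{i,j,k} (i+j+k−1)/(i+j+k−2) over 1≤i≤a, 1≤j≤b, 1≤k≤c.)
PP(7, 3, 5) = 16195608

Evaluate the triple product over i = 1..7, j = 1..3, k = 1..5. The factors are (2/1) · (3/2) · (4/3) · (5/4) · (6/5) · (3/2) · (4/3) · (5/4) · … (105 factors total). The numerators and denominators telescope so the product is an integer; carrying out the multiplication exactly gives PP(7, 3, 5) = 16195608.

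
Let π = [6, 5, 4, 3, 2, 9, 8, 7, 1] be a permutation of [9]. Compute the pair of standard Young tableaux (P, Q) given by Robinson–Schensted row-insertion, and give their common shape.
P = [1, 7] / [2, 8] / [3, 9] / [4] / [5] / [6];  Q = [1, 6] / [2, 7] / [3, 8] / [4] / [5] / [9];  common shape = (2, 2, 2, 1, 1, 1)

Row-insert the values π_1, π_2, … into P one at a time, bumping the leftmost entry strictly greater than the inserted value down to the next row. The recording tableau Q records, in position (i, j), the step at which that cell was added to P.
  Insert 6 (step 1): P = [6];  Q = [1]
  Insert 5 (step 2): P = [5] / [6];  Q = [1] / [2]
  Insert 4 (step 3): P = [4] / [5] / [6];  Q = [1] / [2] / [3]
  Insert 3 (step 4): P = [3] / [4] / [5] / [6];  Q = [1] / [2] / [3] / [4]
  Insert 2 (step 5): P = [2] / [3] / [4] / [5] / [6];  Q = [1] / [2] / [3] / [4] / [5]
  Insert 9 (step 6): P = [2, 9] / [3] / [4] / [5] / [6];  Q = [1, 6] / [2] / [3] / [4] / [5]
  Insert 8 (step 7): P = [2, 8] / [3, 9] / [4] / [5] / [6];  Q = [1, 6] / [2, 7] / [3] / [4] / [5]
  Insert 7 (step 8): P = [2, 7] / [3, 8] / [4, 9] / [5] / [6];  Q = [1, 6] / [2, 7] / [3, 8] / [4] / [5]
  Insert 1 (step 9): P = [1, 7] / [2, 8] / [3, 9] / [4] / [5] / [6];  Q = [1, 6] / [2, 7] / [3, 8] / [4] / [5] / [9]
Final shape: (2, 2, 2, 1, 1, 1).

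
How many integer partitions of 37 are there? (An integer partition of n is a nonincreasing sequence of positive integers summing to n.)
p(37) = 21637

Compute p(n) via the recurrence p(n, m) = p(n, m−1) + p(n−m, m), where p(n, m) counts partitions of n with all parts ≤ m and p(n) = p(n, n). The base cases are p(0, m) = 1 and p(n, 0) = 0 for n > 0. Filling the table yields p(37) = 21637. (Euler's pentagonal recurrence is an alternative.)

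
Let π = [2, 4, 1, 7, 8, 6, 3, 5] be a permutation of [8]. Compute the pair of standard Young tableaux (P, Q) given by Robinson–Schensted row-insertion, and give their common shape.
P = [1, 3, 5, 8] / [2, 4, 6] / [7];  Q = [1, 2, 4, 5] / [3, 6, 8] / [7];  common shape = (4, 3, 1)

Row-insert the values π_1, π_2, … into P one at a time, bumping the leftmost entry strictly greater than the inserted value down to the next row. The recording tableau Q records, in position (i, j), the step at which that cell was added to P.
  Insert 2 (step 1): P = [2];  Q = [1]
  Insert 4 (step 2): P = [2, 4];  Q = [1, 2]
  Insert 1 (step 3): P = [1, 4] / [2];  Q = [1, 2] / [3]
  Insert 7 (step 4): P = [1, 4, 7] / [2];  Q = [1, 2, 4] / [3]
  Insert 8 (step 5): P = [1, 4, 7, 8] / [2];  Q = [1, 2, 4, 5] / [3]
  Insert 6 (step 6): P = [1, 4, 6, 8] / [2, 7];  Q = [1, 2, 4, 5] / [3, 6]
  Insert 3 (step 7): P = [1, 3, 6, 8] / [2, 4] / [7];  Q = [1, 2, 4, 5] / [3, 6] / [7]
  Insert 5 (step 8): P = [1, 3, 5, 8] / [2, 4, 6] / [7];  Q = [1, 2, 4, 5] / [3, 6, 8] / [7]
Final shape: (4, 3, 1).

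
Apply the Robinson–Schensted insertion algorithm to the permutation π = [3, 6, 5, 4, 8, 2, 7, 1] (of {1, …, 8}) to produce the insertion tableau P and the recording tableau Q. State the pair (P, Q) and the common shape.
P = [1, 4, 7] / [2, 8] / [3] / [5] / [6];  Q = [1, 2, 5] / [3, 7] / [4] / [6] / [8];  common shape = (3, 2, 1, 1, 1)

Row-insert the values π_1, π_2, … into P one at a time, bumping the leftmost entry strictly greater than the inserted value down to the next row. The recording tableau Q records, in position (i, j), the step at which that cell was added to P.
  Insert 3 (step 1): P = [3];  Q = [1]
  Insert 6 (step 2): P = [3, 6];  Q = [1, 2]
  Insert 5 (step 3): P = [3, 5] / [6];  Q = [1, 2] / [3]
  Insert 4 (step 4): P = [3, 4] / [5] / [6];  Q = [1, 2] / [3] / [4]
  Insert 8 (step 5): P = [3, 4, 8] / [5] / [6];  Q = [1, 2, 5] / [3] / [4]
  Insert 2 (step 6): P = [2, 4, 8] / [3] / [5] / [6];  Q = [1, 2, 5] / [3] / [4] / [6]
  Insert 7 (step 7): P = [2, 4, 7] / [3, 8] / [5] / [6];  Q = [1, 2, 5] / [3, 7] / [4] / [6]
  Insert 1 (step 8): P = [1, 4, 7] / [2, 8] / [3] / [5] / [6];  Q = [1, 2, 5] / [3, 7] / [4] / [6] / [8]
Final shape: (3, 2, 1, 1, 1).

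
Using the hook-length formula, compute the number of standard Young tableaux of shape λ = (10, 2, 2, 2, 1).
# SYT of shape (10, 2, 2, 2, 1) = 145860

Hook-length formula: f^λ = n! / Π hook(c), product over all cells c of the Young diagram. For λ = (10, 2, 2, 2, 1), n = 17 boxes. Hook lengths by row (left-to-right, top-to-bottom): [14, 12, 8, 7, 6, 5, 4, 3, 2, 1]; [5, 3]; [4, 2]; [3, 1]; [1]. Product of hooks = 2438553600. So f^λ = 17! / 2438553600 = 355687428096000 / 2438553600 = 145860.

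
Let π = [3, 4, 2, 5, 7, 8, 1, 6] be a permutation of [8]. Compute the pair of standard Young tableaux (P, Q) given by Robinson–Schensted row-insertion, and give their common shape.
P = [1, 4, 5, 6, 8] / [2, 7] / [3];  Q = [1, 2, 4, 5, 6] / [3, 8] / [7];  common shape = (5, 2, 1)

Row-insert the values π_1, π_2, … into P one at a time, bumping the leftmost entry strictly greater than the inserted value down to the next row. The recording tableau Q records, in position (i, j), the step at which that cell was added to P.
  Insert 3 (step 1): P = [3];  Q = [1]
  Insert 4 (step 2): P = [3, 4];  Q = [1, 2]
  Insert 2 (step 3): P = [2, 4] / [3];  Q = [1, 2] / [3]
  Insert 5 (step 4): P = [2, 4, 5] / [3];  Q = [1, 2, 4] / [3]
  Insert 7 (step 5): P = [2, 4, 5, 7] / [3];  Q = [1, 2, 4, 5] / [3]
  Insert 8 (step 6): P = [2, 4, 5, 7, 8] / [3];  Q = [1, 2, 4, 5, 6] / [3]
  Insert 1 (step 7): P = [1, 4, 5, 7, 8] / [2] / [3];  Q = [1, 2, 4, 5, 6] / [3] / [7]
  Insert 6 (step 8): P = [1, 4, 5, 6, 8] / [2, 7] / [3];  Q = [1, 2, 4, 5, 6] / [3, 8] / [7]
Final shape: (5, 2, 1).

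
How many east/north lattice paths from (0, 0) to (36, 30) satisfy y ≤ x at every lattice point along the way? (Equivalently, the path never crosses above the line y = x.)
Number of paths = 1043699033810088656

By the reflection principle (André's argument), the number of monotone paths to (36, 30) with n ≤ m that never go above y = x is C(66, 36) − C(66, 37) = 5516694892996182896 − 4472995859186094240 = 1043699033810088656.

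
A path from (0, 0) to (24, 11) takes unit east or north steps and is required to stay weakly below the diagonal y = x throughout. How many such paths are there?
Number of paths = 233646504

By the reflection principle (André's argument), the number of monotone paths to (24, 11) with n ≤ m that never go above y = x is C(35, 24) − C(35, 25) = 417225900 − 183579396 = 233646504.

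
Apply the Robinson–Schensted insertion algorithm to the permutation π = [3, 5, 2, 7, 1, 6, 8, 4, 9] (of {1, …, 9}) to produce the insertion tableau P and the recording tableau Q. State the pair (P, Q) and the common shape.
P = [1, 4, 6, 8, 9] / [2, 5] / [3, 7];  Q = [1, 2, 4, 7, 9] / [3, 6] / [5, 8];  common shape = (5, 2, 2)

Row-insert the values π_1, π_2, … into P one at a time, bumping the leftmost entry strictly greater than the inserted value down to the next row. The recording tableau Q records, in position (i, j), the step at which that cell was added to P.
  Insert 3 (step 1): P = [3];  Q = [1]
  Insert 5 (step 2): P = [3, 5];  Q = [1, 2]
  Insert 2 (step 3): P = [2, 5] / [3];  Q = [1, 2] / [3]
  Insert 7 (step 4): P = [2, 5, 7] / [3];  Q = [1, 2, 4] / [3]
  Insert 1 (step 5): P = [1, 5, 7] / [2] / [3];  Q = [1, 2, 4] / [3] / [5]
  Insert 6 (step 6): P = [1, 5, 6] / [2, 7] / [3];  Q = [1, 2, 4] / [3, 6] / [5]
  Insert 8 (step 7): P = [1, 5, 6, 8] / [2, 7] / [3];  Q = [1, 2, 4, 7] / [3, 6] / [5]
  Insert 4 (step 8): P = [1, 4, 6, 8] / [2, 5] / [3, 7];  Q = [1, 2, 4, 7] / [3, 6] / [5, 8]
  Insert 9 (step 9): P = [1, 4, 6, 8, 9] / [2, 5] / [3, 7];  Q = [1, 2, 4, 7, 9] / [3, 6] / [5, 8]
Final shape: (5, 2, 2).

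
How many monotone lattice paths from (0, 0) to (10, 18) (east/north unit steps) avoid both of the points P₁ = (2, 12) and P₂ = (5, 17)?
Number of paths = 12722409

Inclusion–exclusion. Total paths: C(28, 10) = 13123110. Through P₁: C(14, 2)·C(14, 8) = 273273. Through P₂: C(22, 5)·C(6, 5) = 158004. Since P₁ is strictly southwest of P₂, a monotone path through both must visit P₁ then P₂; paths through both = C(14, 2)·C(8, 3)·C(6, 5) = 30576. Avoid both = 13123110 − 273273 − 158004 + 30576 = 12722409.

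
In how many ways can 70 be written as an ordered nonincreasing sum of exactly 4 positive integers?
p(70, 4 parts) = 2484

Partitions of n into exactly k parts are in bijection with partitions of n − k into at most k parts (subtract 1 from each part). So p(70, exactly 4) = p(66, parts ≤ 4). Computing via the recurrence p(m, j) = p(m, j−1) + p(m−j, j) gives 2484.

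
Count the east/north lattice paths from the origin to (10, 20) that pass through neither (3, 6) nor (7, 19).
Number of paths = 18445975

Inclusion–exclusion. Total paths: C(30, 10) = 30045015. Through P₁: C(9, 3)·C(21, 7) = 9767520. Through P₂: C(26, 7)·C(4, 3) = 2631200. Since P₁ is strictly southwest of P₂, a monotone path through both must visit P₁ then P₂; paths through both = C(9, 3)·C(17, 4)·C(4, 3) = 799680. Avoid both = 30045015 − 9767520 − 2631200 + 799680 = 18445975.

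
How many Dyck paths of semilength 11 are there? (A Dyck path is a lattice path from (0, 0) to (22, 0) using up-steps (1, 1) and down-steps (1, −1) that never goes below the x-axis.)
C_11 = 58786

These Dyck paths are counted by the Catalan number C_n = (1/(n + 1)) · C(2n, n). For n = 11: C_11 = (1/12) · C(22, 11) = 705432/12 = 58786.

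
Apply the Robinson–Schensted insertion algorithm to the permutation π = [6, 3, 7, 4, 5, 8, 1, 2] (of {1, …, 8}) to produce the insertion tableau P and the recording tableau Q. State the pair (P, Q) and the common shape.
P = [1, 2, 5, 8] / [3, 4] / [6, 7];  Q = [1, 3, 5, 6] / [2, 4] / [7, 8];  common shape = (4, 2, 2)

Row-insert the values π_1, π_2, … into P one at a time, bumping the leftmost entry strictly greater than the inserted value down to the next row. The recording tableau Q records, in position (i, j), the step at which that cell was added to P.
  Insert 6 (step 1): P = [6];  Q = [1]
  Insert 3 (step 2): P = [3] / [6];  Q = [1] / [2]
  Insert 7 (step 3): P = [3, 7] / [6];  Q = [1, 3] / [2]
  Insert 4 (step 4): P = [3, 4] / [6, 7];  Q = [1, 3] / [2, 4]
  Insert 5 (step 5): P = [3, 4, 5] / [6, 7];  Q = [1, 3, 5] / [2, 4]
  Insert 8 (step 6): P = [3, 4, 5, 8] / [6, 7];  Q = [1, 3, 5, 6] / [2, 4]
  Insert 1 (step 7): P = [1, 4, 5, 8] / [3, 7] / [6];  Q = [1, 3, 5, 6] / [2, 4] / [7]
  Insert 2 (step 8): P = [1, 2, 5, 8] / [3, 4] / [6, 7];  Q = [1, 3, 5, 6] / [2, 4] / [7, 8]
Final shape: (4, 2, 2).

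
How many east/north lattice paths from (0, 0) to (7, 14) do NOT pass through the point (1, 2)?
Number of paths = 60588

Total paths from (0, 0) to (7, 14): C(21, 7) = 116280. Paths through (1, 2): (paths (0, 0) → (1, 2)) × (paths (1, 2) → (7, 14)) = C(3, 1) · C(18, 6) = 3 · 18564 = 55692. Avoidance count = 116280 − 55692 = 60588.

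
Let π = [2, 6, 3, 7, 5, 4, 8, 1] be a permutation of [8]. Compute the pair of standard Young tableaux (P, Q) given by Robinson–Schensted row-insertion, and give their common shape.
P = [1, 3, 4, 8] / [2, 7] / [5] / [6];  Q = [1, 2, 4, 7] / [3, 5] / [6] / [8];  common shape = (4, 2, 1, 1)

Row-insert the values π_1, π_2, … into P one at a time, bumping the leftmost entry strictly greater than the inserted value down to the next row. The recording tableau Q records, in position (i, j), the step at which that cell was added to P.
  Insert 2 (step 1): P = [2];  Q = [1]
  Insert 6 (step 2): P = [2, 6];  Q = [1, 2]
  Insert 3 (step 3): P = [2, 3] / [6];  Q = [1, 2] / [3]
  Insert 7 (step 4): P = [2, 3, 7] / [6];  Q = [1, 2, 4] / [3]
  Insert 5 (step 5): P = [2, 3, 5] / [6, 7];  Q = [1, 2, 4] / [3, 5]
  Insert 4 (step 6): P = [2, 3, 4] / [5, 7] / [6];  Q = [1, 2, 4] / [3, 5] / [6]
  Insert 8 (step 7): P = [2, 3, 4, 8] / [5, 7] / [6];  Q = [1, 2, 4, 7] / [3, 5] / [6]
  Insert 1 (step 8): P = [1, 3, 4, 8] / [2, 7] / [5] / [6];  Q = [1, 2, 4, 7] / [3, 5] / [6] / [8]
Final shape: (4, 2, 1, 1).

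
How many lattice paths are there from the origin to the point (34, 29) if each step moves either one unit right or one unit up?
Number of paths = 759510004936100355

A monotone lattice path from (0, 0) to (34, 29) consists of 34 east steps and 29 north steps in some order, so it is determined by which 34 of the 63 steps are east. The count is C(63, 34) = 759510004936100355.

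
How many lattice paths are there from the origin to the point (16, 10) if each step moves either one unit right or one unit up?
Number of paths = 5311735

A monotone lattice path from (0, 0) to (16, 10) consists of 16 east steps and 10 north steps in some order, so it is determined by which 16 of the 26 steps are east. The count is C(26, 16) = 5311735.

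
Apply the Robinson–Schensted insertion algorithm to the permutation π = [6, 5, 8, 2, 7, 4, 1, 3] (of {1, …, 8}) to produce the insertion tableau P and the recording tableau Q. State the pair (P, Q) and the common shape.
P = [1, 3] / [2, 4] / [5, 7] / [6, 8];  Q = [1, 3] / [2, 5] / [4, 6] / [7, 8];  common shape = (2, 2, 2, 2)

Row-insert the values π_1, π_2, … into P one at a time, bumping the leftmost entry strictly greater than the inserted value down to the next row. The recording tableau Q records, in position (i, j), the step at which that cell was added to P.
  Insert 6 (step 1): P = [6];  Q = [1]
  Insert 5 (step 2): P = [5] / [6];  Q = [1] / [2]
  Insert 8 (step 3): P = [5, 8] / [6];  Q = [1, 3] / [2]
  Insert 2 (step 4): P = [2, 8] / [5] / [6];  Q = [1, 3] / [2] / [4]
  Insert 7 (step 5): P = [2, 7] / [5, 8] / [6];  Q = [1, 3] / [2, 5] / [4]
  Insert 4 (step 6): P = [2, 4] / [5, 7] / [6, 8];  Q = [1, 3] / [2, 5] / [4, 6]
  Insert 1 (step 7): P = [1, 4] / [2, 7] / [5, 8] / [6];  Q = [1, 3] / [2, 5] / [4, 6] / [7]
  Insert 3 (step 8): P = [1, 3] / [2, 4] / [5, 7] / [6, 8];  Q = [1, 3] / [2, 5] / [4, 6] / [7, 8]
Final shape: (2, 2, 2, 2).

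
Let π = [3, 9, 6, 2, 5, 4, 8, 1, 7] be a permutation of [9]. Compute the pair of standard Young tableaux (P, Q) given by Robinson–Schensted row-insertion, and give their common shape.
P = [1, 4, 7] / [2, 5, 8] / [3] / [6] / [9];  Q = [1, 2, 7] / [3, 5, 9] / [4] / [6] / [8];  common shape = (3, 3, 1, 1, 1)

Row-insert the values π_1, π_2, … into P one at a time, bumping the leftmost entry strictly greater than the inserted value down to the next row. The recording tableau Q records, in position (i, j), the step at which that cell was added to P.
  Insert 3 (step 1): P = [3];  Q = [1]
  Insert 9 (step 2): P = [3, 9];  Q = [1, 2]
  Insert 6 (step 3): P = [3, 6] / [9];  Q = [1, 2] / [3]
  Insert 2 (step 4): P = [2, 6] / [3] / [9];  Q = [1, 2] / [3] / [4]
  Insert 5 (step 5): P = [2, 5] / [3, 6] / [9];  Q = [1, 2] / [3, 5] / [4]
  Insert 4 (step 6): P = [2, 4] / [3, 5] / [6] / [9];  Q = [1, 2] / [3, 5] / [4] / [6]
  Insert 8 (step 7): P = [2, 4, 8] / [3, 5] / [6] / [9];  Q = [1, 2, 7] / [3, 5] / [4] / [6]
  Insert 1 (step 8): P = [1, 4, 8] / [2, 5] / [3] / [6] / [9];  Q = [1, 2, 7] / [3, 5] / [4] / [6] / [8]
  Insert 7 (step 9): P = [1, 4, 7] / [2, 5, 8] / [3] / [6] / [9];  Q = [1, 2, 7] / [3, 5, 9] / [4] / [6] / [8]
Final shape: (3, 3, 1, 1, 1).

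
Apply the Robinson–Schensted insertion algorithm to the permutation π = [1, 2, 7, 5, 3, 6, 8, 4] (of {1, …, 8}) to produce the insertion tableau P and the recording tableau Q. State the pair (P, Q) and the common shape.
P = [1, 2, 3, 4, 8] / [5, 6] / [7];  Q = [1, 2, 3, 6, 7] / [4, 8] / [5];  common shape = (5, 2, 1)

Row-insert the values π_1, π_2, … into P one at a time, bumping the leftmost entry strictly greater than the inserted value down to the next row. The recording tableau Q records, in position (i, j), the step at which that cell was added to P.
  Insert 1 (step 1): P = [1];  Q = [1]
  Insert 2 (step 2): P = [1, 2];  Q = [1, 2]
  Insert 7 (step 3): P = [1, 2, 7];  Q = [1, 2, 3]
  Insert 5 (step 4): P = [1, 2, 5] / [7];  Q = [1, 2, 3] / [4]
  Insert 3 (step 5): P = [1, 2, 3] / [5] / [7];  Q = [1, 2, 3] / [4] / [5]
  Insert 6 (step 6): P = [1, 2, 3, 6] / [5] / [7];  Q = [1, 2, 3, 6] / [4] / [5]
  Insert 8 (step 7): P = [1, 2, 3, 6, 8] / [5] / [7];  Q = [1, 2, 3, 6, 7] / [4] / [5]
  Insert 4 (step 8): P = [1, 2, 3, 4, 8] / [5, 6] / [7];  Q = [1, 2, 3, 6, 7] / [4, 8] / [5]
Final shape: (5, 2, 1).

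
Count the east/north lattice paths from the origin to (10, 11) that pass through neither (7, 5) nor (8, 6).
Number of paths = 256389

Inclusion–exclusion. Total paths: C(21, 10) = 352716. Through P₁: C(12, 7)·C(9, 3) = 66528. Through P₂: C(14, 8)·C(7, 2) = 63063. Since P₁ is strictly southwest of P₂, a monotone path through both must visit P₁ then P₂; paths through both = C(12, 7)·C(2, 1)·C(7, 2) = 33264. Avoid both = 352716 − 66528 − 63063 + 33264 = 256389.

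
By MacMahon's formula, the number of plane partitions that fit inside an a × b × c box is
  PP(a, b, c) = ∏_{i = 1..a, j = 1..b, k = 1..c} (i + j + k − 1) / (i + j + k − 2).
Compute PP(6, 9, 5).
PP(6, 9, 5) = 72261531710368

Evaluate the triple product over i = 1..6, j = 1..9, k = 1..5. The factors are (2/1) · (3/2) · (4/3) · (5/4) · (6/5) · (3/2) · (4/3) · (5/4) · … (270 factors total). The numerators and denominators telescope so the product is an integer; carrying out the multiplication exactly gives PP(6, 9, 5) = 72261531710368.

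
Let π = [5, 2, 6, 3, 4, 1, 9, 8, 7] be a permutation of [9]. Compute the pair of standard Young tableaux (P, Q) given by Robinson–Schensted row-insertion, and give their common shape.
P = [1, 3, 4, 7] / [2, 6, 8] / [5, 9];  Q = [1, 3, 5, 7] / [2, 4, 8] / [6, 9];  common shape = (4, 3, 2)

Row-insert the values π_1, π_2, … into P one at a time, bumping the leftmost entry strictly greater than the inserted value down to the next row. The recording tableau Q records, in position (i, j), the step at which that cell was added to P.
  Insert 5 (step 1): P = [5];  Q = [1]
  Insert 2 (step 2): P = [2] / [5];  Q = [1] / [2]
  Insert 6 (step 3): P = [2, 6] / [5];  Q = [1, 3] / [2]
  Insert 3 (step 4): P = [2, 3] / [5, 6];  Q = [1, 3] / [2, 4]
  Insert 4 (step 5): P = [2, 3, 4] / [5, 6];  Q = [1, 3, 5] / [2, 4]
  Insert 1 (step 6): P = [1, 3, 4] / [2, 6] / [5];  Q = [1, 3, 5] / [2, 4] / [6]
  Insert 9 (step 7): P = [1, 3, 4, 9] / [2, 6] / [5];  Q = [1, 3, 5, 7] / [2, 4] / [6]
  Insert 8 (step 8): P = [1, 3, 4, 8] / [2, 6, 9] / [5];  Q = [1, 3, 5, 7] / [2, 4, 8] / [6]
  Insert 7 (step 9): P = [1, 3, 4, 7] / [2, 6, 8] / [5, 9];  Q = [1, 3, 5, 7] / [2, 4, 8] / [6, 9]
Final shape: (4, 3, 2).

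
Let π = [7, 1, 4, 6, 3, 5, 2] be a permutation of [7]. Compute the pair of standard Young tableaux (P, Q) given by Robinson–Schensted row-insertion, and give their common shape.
P = [1, 2, 5] / [3, 6] / [4] / [7];  Q = [1, 3, 4] / [2, 6] / [5] / [7];  common shape = (3, 2, 1, 1)

Row-insert the values π_1, π_2, … into P one at a time, bumping the leftmost entry strictly greater than the inserted value down to the next row. The recording tableau Q records, in position (i, j), the step at which that cell was added to P.
  Insert 7 (step 1): P = [7];  Q = [1]
  Insert 1 (step 2): P = [1] / [7];  Q = [1] / [2]
  Insert 4 (step 3): P = [1, 4] / [7];  Q = [1, 3] / [2]
  Insert 6 (step 4): P = [1, 4, 6] / [7];  Q = [1, 3, 4] / [2]
  Insert 3 (step 5): P = [1, 3, 6] / [4] / [7];  Q = [1, 3, 4] / [2] / [5]
  Insert 5 (step 6): P = [1, 3, 5] / [4, 6] / [7];  Q = [1, 3, 4] / [2, 6] / [5]
  Insert 2 (step 7): P = [1, 2, 5] / [3, 6] / [4] / [7];  Q = [1, 3, 4] / [2, 6] / [5] / [7]
Final shape: (3, 2, 1, 1).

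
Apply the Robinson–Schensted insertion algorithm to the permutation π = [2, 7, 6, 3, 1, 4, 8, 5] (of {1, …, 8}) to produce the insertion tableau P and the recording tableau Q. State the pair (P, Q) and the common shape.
P = [1, 3, 4, 5] / [2, 8] / [6] / [7];  Q = [1, 2, 6, 7] / [3, 8] / [4] / [5];  common shape = (4, 2, 1, 1)

Row-insert the values π_1, π_2, … into P one at a time, bumping the leftmost entry strictly greater than the inserted value down to the next row. The recording tableau Q records, in position (i, j), the step at which that cell was added to P.
  Insert 2 (step 1): P = [2];  Q = [1]
  Insert 7 (step 2): P = [2, 7];  Q = [1, 2]
  Insert 6 (step 3): P = [2, 6] / [7];  Q = [1, 2] / [3]
  Insert 3 (step 4): P = [2, 3] / [6] / [7];  Q = [1, 2] / [3] / [4]
  Insert 1 (step 5): P = [1, 3] / [2] / [6] / [7];  Q = [1, 2] / [3] / [4] / [5]
  Insert 4 (step 6): P = [1, 3, 4] / [2] / [6] / [7];  Q = [1, 2, 6] / [3] / [4] / [5]
  Insert 8 (step 7): P = [1, 3, 4, 8] / [2] / [6] / [7];  Q = [1, 2, 6, 7] / [3] / [4] / [5]
  Insert 5 (step 8): P = [1, 3, 4, 5] / [2, 8] / [6] / [7];  Q = [1, 2, 6, 7] / [3, 8] / [4] / [5]
Final shape: (4, 2, 1, 1).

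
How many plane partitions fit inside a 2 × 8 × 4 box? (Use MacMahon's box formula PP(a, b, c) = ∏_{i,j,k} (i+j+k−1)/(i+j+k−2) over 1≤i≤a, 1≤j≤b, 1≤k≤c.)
PP(2, 8, 4) = 70785

Evaluate the triple product over i = 1..2, j = 1..8, k = 1..4. The factors are (2/1) · (3/2) · (4/3) · (5/4) · (3/2) · (4/3) · (5/4) · (6/5) · … (64 factors total). The numerators and denominators telescope so the product is an integer; carrying out the multiplication exactly gives PP(2, 8, 4) = 70785.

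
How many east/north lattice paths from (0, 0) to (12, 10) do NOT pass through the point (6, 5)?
Number of paths = 433202

Total paths from (0, 0) to (12, 10): C(22, 12) = 646646. Paths through (6, 5): (paths (0, 0) → (6, 5)) × (paths (6, 5) → (12, 10)) = C(11, 6) · C(11, 6) = 462 · 462 = 213444. Avoidance count = 646646 − 213444 = 433202.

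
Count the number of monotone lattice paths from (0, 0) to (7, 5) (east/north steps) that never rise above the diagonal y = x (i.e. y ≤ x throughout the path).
Number of paths = 297

By the reflection principle (André's argument), the number of monotone paths to (7, 5) with n ≤ m that never go above y = x is C(12, 7) − C(12, 8) = 792 − 495 = 297.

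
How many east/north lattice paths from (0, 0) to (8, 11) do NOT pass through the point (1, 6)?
Number of paths = 70038

Total paths from (0, 0) to (8, 11): C(19, 8) = 75582. Paths through (1, 6): (paths (0, 0) → (1, 6)) × (paths (1, 6) → (8, 11)) = C(7, 1) · C(12, 7) = 7 · 792 = 5544. Avoidance count = 75582 − 5544 = 70038.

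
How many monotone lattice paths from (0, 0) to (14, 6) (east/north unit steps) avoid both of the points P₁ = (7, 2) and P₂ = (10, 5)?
Number of paths = 15465

Inclusion–exclusion. Total paths: C(20, 14) = 38760. Through P₁: C(9, 7)·C(11, 7) = 11880. Through P₂: C(15, 10)·C(5, 4) = 15015. Since P₁ is strictly southwest of P₂, a monotone path through both must visit P₁ then P₂; paths through both = C(9, 7)·C(6, 3)·C(5, 4) = 3600. Avoid both = 38760 − 11880 − 15015 + 3600 = 15465.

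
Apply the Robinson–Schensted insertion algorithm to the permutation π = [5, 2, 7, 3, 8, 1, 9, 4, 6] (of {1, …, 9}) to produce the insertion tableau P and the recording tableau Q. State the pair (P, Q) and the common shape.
P = [1, 3, 4, 6] / [2, 7, 8, 9] / [5];  Q = [1, 3, 5, 7] / [2, 4, 8, 9] / [6];  common shape = (4, 4, 1)

Row-insert the values π_1, π_2, … into P one at a time, bumping the leftmost entry strictly greater than the inserted value down to the next row. The recording tableau Q records, in position (i, j), the step at which that cell was added to P.
  Insert 5 (step 1): P = [5];  Q = [1]
  Insert 2 (step 2): P = [2] / [5];  Q = [1] / [2]
  Insert 7 (step 3): P = [2, 7] / [5];  Q = [1, 3] / [2]
  Insert 3 (step 4): P = [2, 3] / [5, 7];  Q = [1, 3] / [2, 4]
  Insert 8 (step 5): P = [2, 3, 8] / [5, 7];  Q = [1, 3, 5] / [2, 4]
  Insert 1 (step 6): P = [1, 3, 8] / [2, 7] / [5];  Q = [1, 3, 5] / [2, 4] / [6]
  Insert 9 (step 7): P = [1, 3, 8, 9] / [2, 7] / [5];  Q = [1, 3, 5, 7] / [2, 4] / [6]
  Insert 4 (step 8): P = [1, 3, 4, 9] / [2, 7, 8] / [5];  Q = [1, 3, 5, 7] / [2, 4, 8] / [6]
  Insert 6 (step 9): P = [1, 3, 4, 6] / [2, 7, 8, 9] / [5];  Q = [1, 3, 5, 7] / [2, 4, 8, 9] / [6]
Final shape: (4, 4, 1).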